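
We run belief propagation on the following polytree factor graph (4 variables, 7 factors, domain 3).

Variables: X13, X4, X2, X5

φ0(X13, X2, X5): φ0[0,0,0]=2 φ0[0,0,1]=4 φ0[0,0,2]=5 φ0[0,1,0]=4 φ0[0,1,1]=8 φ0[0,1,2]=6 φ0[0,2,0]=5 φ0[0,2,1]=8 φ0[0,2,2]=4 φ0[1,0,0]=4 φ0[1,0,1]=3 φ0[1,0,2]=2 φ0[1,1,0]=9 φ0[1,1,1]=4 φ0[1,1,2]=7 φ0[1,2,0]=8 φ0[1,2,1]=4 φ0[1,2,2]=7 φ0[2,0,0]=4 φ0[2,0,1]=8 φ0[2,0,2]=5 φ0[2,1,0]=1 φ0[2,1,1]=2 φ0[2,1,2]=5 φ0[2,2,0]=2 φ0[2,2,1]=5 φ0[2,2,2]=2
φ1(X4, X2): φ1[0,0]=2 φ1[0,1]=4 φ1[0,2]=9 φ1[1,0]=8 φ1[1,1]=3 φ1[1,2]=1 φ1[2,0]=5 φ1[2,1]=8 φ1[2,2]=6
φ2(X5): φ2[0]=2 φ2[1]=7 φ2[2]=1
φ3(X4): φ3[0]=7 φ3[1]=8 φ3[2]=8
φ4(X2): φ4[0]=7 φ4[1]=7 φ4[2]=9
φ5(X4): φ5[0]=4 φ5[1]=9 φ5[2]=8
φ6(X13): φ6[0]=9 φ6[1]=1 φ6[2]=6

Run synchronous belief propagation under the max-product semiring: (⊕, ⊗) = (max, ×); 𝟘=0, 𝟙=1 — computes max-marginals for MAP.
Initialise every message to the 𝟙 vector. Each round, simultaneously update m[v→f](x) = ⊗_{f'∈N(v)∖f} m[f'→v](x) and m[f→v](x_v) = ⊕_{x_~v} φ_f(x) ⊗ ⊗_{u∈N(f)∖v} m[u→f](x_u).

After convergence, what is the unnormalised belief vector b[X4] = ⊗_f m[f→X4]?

b[X4] = [1143072, 1354752, 1806336]

init: all messages = 𝟙 over 3 values
r1 m[φ0→X13] = [8, 9, 8]
r1 m[φ0→X2] = [8, 9, 8]
r1 m[φ0→X5] = [9, 8, 7]
r1 m[φ1→X4] = [9, 8, 8]
r1 m[φ1→X2] = [8, 8, 9]
r1 m[φ2→X5] = [2, 7, 1]
r1 m[φ3→X4] = [7, 8, 8]
r1 m[φ4→X2] = [7, 7, 9]
r1 m[φ5→X4] = [4, 9, 8]
r1 m[φ6→X13] = [9, 1, 6]
r1 m[X13→φ0] = [1, 1, 1]
r1 m[X13→φ6] = [1, 1, 1]
r1 m[X4→φ1] = [1, 1, 1]
r1 m[X4→φ3] = [1, 1, 1]
r1 m[X4→φ5] = [1, 1, 1]
r1 m[X2→φ0] = [1, 1, 1]
r1 m[X2→φ1] = [1, 1, 1]
r1 m[X2→φ4] = [1, 1, 1]
r1 m[X5→φ0] = [1, 1, 1]
r1 m[X5→φ2] = [1, 1, 1]
r2 m[φ0→X13] = [8, 9, 8]
r2 m[φ0→X2] = [8, 9, 8]
r2 m[φ0→X5] = [9, 8, 7]
r2 m[φ1→X4] = [9, 8, 8]
r2 m[φ1→X2] = [8, 8, 9]
r2 m[φ2→X5] = [2, 7, 1]
r2 m[φ3→X4] = [7, 8, 8]
r2 m[φ4→X2] = [7, 7, 9]
r2 m[φ5→X4] = [4, 9, 8]
r2 m[φ6→X13] = [9, 1, 6]
r2 m[X13→φ0] = [9, 1, 6]
r2 m[X13→φ6] = [8, 9, 8]
r2 m[X4→φ1] = [28, 72, 64]
r2 m[X4→φ3] = [36, 72, 64]
r2 m[X4→φ5] = [63, 64, 64]
r2 m[X2→φ0] = [56, 56, 81]
r2 m[X2→φ1] = [56, 63, 72]
r2 m[X2→φ4] = [64, 72, 72]
r2 m[X5→φ0] = [2, 7, 1]
r2 m[X5→φ2] = [9, 8, 7]
r3 m[φ0→X13] = [4536, 2268, 3136]
r3 m[φ0→X2] = [336, 504, 504]
r3 m[φ0→X5] = [3645, 5832, 3024]
r3 m[φ1→X4] = [648, 448, 504]
r3 m[φ1→X2] = [576, 512, 384]
r3 m[φ2→X5] = [2, 7, 1]
r3 m[φ3→X4] = [7, 8, 8]
r3 m[φ4→X2] = [7, 7, 9]
r3 m[φ5→X4] = [4, 9, 8]
r3 m[φ6→X13] = [9, 1, 6]
r3 m[X13→φ0] = [9, 1, 6]
r3 m[X13→φ6] = [8, 9, 8]
r3 m[X4→φ1] = [28, 72, 64]
r3 m[X4→φ3] = [36, 72, 64]
r3 m[X4→φ5] = [63, 64, 64]
r3 m[X2→φ0] = [56, 56, 81]
r3 m[X2→φ1] = [56, 63, 72]
r3 m[X2→φ4] = [64, 72, 72]
r3 m[X5→φ0] = [2, 7, 1]
r3 m[X5→φ2] = [9, 8, 7]
r4 m[φ0→X13] = [4536, 2268, 3136]
r4 m[φ0→X2] = [336, 504, 504]
r4 m[φ0→X5] = [3645, 5832, 3024]
r4 m[φ1→X4] = [648, 448, 504]
r4 m[φ1→X2] = [576, 512, 384]
r4 m[φ2→X5] = [2, 7, 1]
r4 m[φ3→X4] = [7, 8, 8]
r4 m[φ4→X2] = [7, 7, 9]
r4 m[φ5→X4] = [4, 9, 8]
r4 m[φ6→X13] = [9, 1, 6]
r4 m[X13→φ0] = [9, 1, 6]
r4 m[X13→φ6] = [4536, 2268, 3136]
r4 m[X4→φ1] = [28, 72, 64]
r4 m[X4→φ3] = [2592, 4032, 4032]
r4 m[X4→φ5] = [4536, 3584, 4032]
r4 m[X2→φ0] = [4032, 3584, 3456]
r4 m[X2→φ1] = [2352, 3528, 4536]
r4 m[X2→φ4] = [193536, 258048, 193536]
r4 m[X5→φ0] = [2, 7, 1]
r4 m[X5→φ2] = [3645, 5832, 3024]
r5 m[φ0→X13] = [200704, 100352, 225792]
r5 m[φ0→X2] = [336, 504, 504]
r5 m[φ0→X5] = [155520, 258048, 193536]
r5 m[φ1→X4] = [40824, 18816, 28224]
r5 m[φ1→X2] = [576, 512, 384]
r5 m[φ2→X5] = [2, 7, 1]
r5 m[φ3→X4] = [7, 8, 8]
r5 m[φ4→X2] = [7, 7, 9]
r5 m[φ5→X4] = [4, 9, 8]
r5 m[φ6→X13] = [9, 1, 6]
r5 m[X13→φ0] = [9, 1, 6]
r5 m[X13→φ6] = [4536, 2268, 3136]
r5 m[X4→φ1] = [28, 72, 64]
r5 m[X4→φ3] = [2592, 4032, 4032]
r5 m[X4→φ5] = [4536, 3584, 4032]
r5 m[X2→φ0] = [4032, 3584, 3456]
r5 m[X2→φ1] = [2352, 3528, 4536]
r5 m[X2→φ4] = [193536, 258048, 193536]
r5 m[X5→φ0] = [2, 7, 1]
r5 m[X5→φ2] = [3645, 5832, 3024]
r6 m[φ0→X13] = [200704, 100352, 225792]
r6 m[φ0→X2] = [336, 504, 504]
r6 m[φ0→X5] = [155520, 258048, 193536]
r6 m[φ1→X4] = [40824, 18816, 28224]
r6 m[φ1→X2] = [576, 512, 384]
r6 m[φ2→X5] = [2, 7, 1]
r6 m[φ3→X4] = [7, 8, 8]
r6 m[φ4→X2] = [7, 7, 9]
r6 m[φ5→X4] = [4, 9, 8]
r6 m[φ6→X13] = [9, 1, 6]
r6 m[X13→φ0] = [9, 1, 6]
r6 m[X13→φ6] = [200704, 100352, 225792]
r6 m[X4→φ1] = [28, 72, 64]
r6 m[X4→φ3] = [163296, 169344, 225792]
r6 m[X4→φ5] = [285768, 150528, 225792]
r6 m[X2→φ0] = [4032, 3584, 3456]
r6 m[X2→φ1] = [2352, 3528, 4536]
r6 m[X2→φ4] = [193536, 258048, 193536]
r6 m[X5→φ0] = [2, 7, 1]
r6 m[X5→φ2] = [155520, 258048, 193536]
r7 m[φ0→X13] = [200704, 100352, 225792]
r7 m[φ0→X2] = [336, 504, 504]
r7 m[φ0→X5] = [155520, 258048, 193536]
r7 m[φ1→X4] = [40824, 18816, 28224]
r7 m[φ1→X2] = [576, 512, 384]
r7 m[φ2→X5] = [2, 7, 1]
r7 m[φ3→X4] = [7, 8, 8]
r7 m[φ4→X2] = [7, 7, 9]
r7 m[φ5→X4] = [4, 9, 8]
r7 m[φ6→X13] = [9, 1, 6]
r7 m[X13→φ0] = [9, 1, 6]
r7 m[X13→φ6] = [200704, 100352, 225792]
r7 m[X4→φ1] = [28, 72, 64]
r7 m[X4→φ3] = [163296, 169344, 225792]
r7 m[X4→φ5] = [285768, 150528, 225792]
r7 m[X2→φ0] = [4032, 3584, 3456]
r7 m[X2→φ1] = [2352, 3528, 4536]
r7 m[X2→φ4] = [193536, 258048, 193536]
r7 m[X5→φ0] = [2, 7, 1]
r7 m[X5→φ2] = [155520, 258048, 193536]
fixed point reached at round 7
b[X4] = ⊗ incoming = [1143072, 1354752, 1806336]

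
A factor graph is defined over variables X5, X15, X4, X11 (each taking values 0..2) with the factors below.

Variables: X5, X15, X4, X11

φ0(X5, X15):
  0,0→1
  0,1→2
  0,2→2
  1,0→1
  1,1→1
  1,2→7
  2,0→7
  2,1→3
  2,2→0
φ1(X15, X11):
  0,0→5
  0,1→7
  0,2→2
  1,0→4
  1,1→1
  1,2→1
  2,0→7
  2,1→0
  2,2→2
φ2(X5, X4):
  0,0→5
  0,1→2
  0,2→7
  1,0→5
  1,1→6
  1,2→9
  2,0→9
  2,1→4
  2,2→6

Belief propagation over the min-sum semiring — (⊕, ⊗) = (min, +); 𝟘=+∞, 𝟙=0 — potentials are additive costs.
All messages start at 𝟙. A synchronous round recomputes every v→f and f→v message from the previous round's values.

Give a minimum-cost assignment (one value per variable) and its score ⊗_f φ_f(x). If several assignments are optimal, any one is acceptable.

assignment: (X5=0, X15=2, X4=1, X11=1); score = 4

init: all messages = 𝟙 over 3 values
r1 m[φ0→X5] = [1, 1, 0]
r1 m[φ0→X15] = [1, 1, 0]
r1 m[φ1→X15] = [2, 1, 0]
r1 m[φ1→X11] = [4, 0, 1]
r1 m[φ2→X5] = [2, 5, 4]
r1 m[φ2→X4] = [5, 2, 6]
r1 m[X5→φ0] = [0, 0, 0]
r1 m[X5→φ2] = [0, 0, 0]
r1 m[X15→φ0] = [0, 0, 0]
r1 m[X15→φ1] = [0, 0, 0]
r1 m[X4→φ2] = [0, 0, 0]
r1 m[X11→φ1] = [0, 0, 0]
r2 m[φ0→X5] = [1, 1, 0]
r2 m[φ0→X15] = [1, 1, 0]
r2 m[φ1→X15] = [2, 1, 0]
r2 m[φ1→X11] = [4, 0, 1]
r2 m[φ2→X5] = [2, 5, 4]
r2 m[φ2→X4] = [5, 2, 6]
r2 m[X5→φ0] = [2, 5, 4]
r2 m[X5→φ2] = [1, 1, 0]
r2 m[X15→φ0] = [2, 1, 0]
r2 m[X15→φ1] = [1, 1, 0]
r2 m[X4→φ2] = [0, 0, 0]
r2 m[X11→φ1] = [0, 0, 0]
r3 m[φ0→X5] = [2, 2, 0]
r3 m[φ0→X15] = [3, 4, 4]
r3 m[φ1→X15] = [2, 1, 0]
r3 m[φ1→X11] = [5, 0, 2]
r3 m[φ2→X5] = [2, 5, 4]
r3 m[φ2→X4] = [6, 3, 6]
r3 m[X5→φ0] = [2, 5, 4]
r3 m[X5→φ2] = [1, 1, 0]
r3 m[X15→φ0] = [2, 1, 0]
r3 m[X15→φ1] = [1, 1, 0]
r3 m[X4→φ2] = [0, 0, 0]
r3 m[X11→φ1] = [0, 0, 0]
r4 m[φ0→X5] = [2, 2, 0]
r4 m[φ0→X15] = [3, 4, 4]
r4 m[φ1→X15] = [2, 1, 0]
r4 m[φ1→X11] = [5, 0, 2]
r4 m[φ2→X5] = [2, 5, 4]
r4 m[φ2→X4] = [6, 3, 6]
r4 m[X5→φ0] = [2, 5, 4]
r4 m[X5→φ2] = [2, 2, 0]
r4 m[X15→φ0] = [2, 1, 0]
r4 m[X15→φ1] = [3, 4, 4]
r4 m[X4→φ2] = [0, 0, 0]
r4 m[X11→φ1] = [0, 0, 0]
r5 m[φ0→X5] = [2, 2, 0]
r5 m[φ0→X15] = [3, 4, 4]
r5 m[φ1→X15] = [2, 1, 0]
r5 m[φ1→X11] = [8, 4, 5]
r5 m[φ2→X5] = [2, 5, 4]
r5 m[φ2→X4] = [7, 4, 6]
r5 m[X5→φ0] = [2, 5, 4]
r5 m[X5→φ2] = [2, 2, 0]
r5 m[X15→φ0] = [2, 1, 0]
r5 m[X15→φ1] = [3, 4, 4]
r5 m[X4→φ2] = [0, 0, 0]
r5 m[X11→φ1] = [0, 0, 0]
r6 m[φ0→X5] = [2, 2, 0]
r6 m[φ0→X15] = [3, 4, 4]
r6 m[φ1→X15] = [2, 1, 0]
r6 m[φ1→X11] = [8, 4, 5]
r6 m[φ2→X5] = [2, 5, 4]
r6 m[φ2→X4] = [7, 4, 6]
r6 m[X5→φ0] = [2, 5, 4]
r6 m[X5→φ2] = [2, 2, 0]
r6 m[X15→φ0] = [2, 1, 0]
r6 m[X15→φ1] = [3, 4, 4]
r6 m[X4→φ2] = [0, 0, 0]
r6 m[X11→φ1] = [0, 0, 0]
fixed point reached at round 6
traceback from X5: (X5=0, X15=2, X4=1, X11=1), score=4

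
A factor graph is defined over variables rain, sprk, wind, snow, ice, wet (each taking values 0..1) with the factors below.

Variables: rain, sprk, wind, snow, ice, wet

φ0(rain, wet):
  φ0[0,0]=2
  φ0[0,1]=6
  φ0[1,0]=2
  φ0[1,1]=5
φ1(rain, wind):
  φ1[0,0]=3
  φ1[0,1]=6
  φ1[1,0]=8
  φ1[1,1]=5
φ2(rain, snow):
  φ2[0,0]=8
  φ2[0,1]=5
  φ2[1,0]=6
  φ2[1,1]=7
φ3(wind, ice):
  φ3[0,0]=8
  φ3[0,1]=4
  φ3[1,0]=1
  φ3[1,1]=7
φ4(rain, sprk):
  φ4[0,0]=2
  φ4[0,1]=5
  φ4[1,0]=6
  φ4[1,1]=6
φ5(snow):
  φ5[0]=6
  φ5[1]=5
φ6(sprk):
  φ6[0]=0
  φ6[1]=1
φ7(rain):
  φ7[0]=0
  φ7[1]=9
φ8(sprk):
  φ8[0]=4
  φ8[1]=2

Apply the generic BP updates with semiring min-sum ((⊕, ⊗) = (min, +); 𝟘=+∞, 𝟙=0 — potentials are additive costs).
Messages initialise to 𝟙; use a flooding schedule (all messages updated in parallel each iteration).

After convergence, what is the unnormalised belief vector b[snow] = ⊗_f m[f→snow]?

b[snow] = [29, 25]

init: all messages = 𝟙 over 2 values
r1 m[φ0→rain] = [2, 2]
r1 m[φ0→wet] = [2, 5]
r1 m[φ1→rain] = [3, 5]
r1 m[φ1→wind] = [3, 5]
r1 m[φ2→rain] = [5, 6]
r1 m[φ2→snow] = [6, 5]
r1 m[φ3→wind] = [4, 1]
r1 m[φ3→ice] = [1, 4]
r1 m[φ4→rain] = [2, 6]
r1 m[φ4→sprk] = [2, 5]
r1 m[φ5→snow] = [6, 5]
r1 m[φ6→sprk] = [0, 1]
r1 m[φ7→rain] = [0, 9]
r1 m[φ8→sprk] = [4, 2]
r1 m[rain→φ0] = [0, 0]
r1 m[rain→φ1] = [0, 0]
r1 m[rain→φ2] = [0, 0]
r1 m[rain→φ4] = [0, 0]
r1 m[rain→φ7] = [0, 0]
r1 m[sprk→φ4] = [0, 0]
r1 m[sprk→φ6] = [0, 0]
r1 m[sprk→φ8] = [0, 0]
r1 m[wind→φ1] = [0, 0]
r1 m[wind→φ3] = [0, 0]
r1 m[snow→φ2] = [0, 0]
r1 m[snow→φ5] = [0, 0]
r1 m[ice→φ3] = [0, 0]
r1 m[wet→φ0] = [0, 0]
r2 m[φ0→rain] = [2, 2]
r2 m[φ0→wet] = [2, 5]
r2 m[φ1→rain] = [3, 5]
r2 m[φ1→wind] = [3, 5]
r2 m[φ2→rain] = [5, 6]
r2 m[φ2→snow] = [6, 5]
r2 m[φ3→wind] = [4, 1]
r2 m[φ3→ice] = [1, 4]
r2 m[φ4→rain] = [2, 6]
r2 m[φ4→sprk] = [2, 5]
r2 m[φ5→snow] = [6, 5]
r2 m[φ6→sprk] = [0, 1]
r2 m[φ7→rain] = [0, 9]
r2 m[φ8→sprk] = [4, 2]
r2 m[rain→φ0] = [10, 26]
r2 m[rain→φ1] = [9, 23]
r2 m[rain→φ2] = [7, 22]
r2 m[rain→φ4] = [10, 22]
r2 m[rain→φ7] = [12, 19]
r2 m[sprk→φ4] = [4, 3]
r2 m[sprk→φ6] = [6, 7]
r2 m[sprk→φ8] = [2, 6]
r2 m[wind→φ1] = [4, 1]
r2 m[wind→φ3] = [3, 5]
r2 m[snow→φ2] = [6, 5]
r2 m[snow→φ5] = [6, 5]
r2 m[ice→φ3] = [0, 0]
r2 m[wet→φ0] = [0, 0]
r3 m[φ0→rain] = [2, 2]
r3 m[φ0→wet] = [12, 16]
r3 m[φ1→rain] = [7, 6]
r3 m[φ1→wind] = [12, 15]
r3 m[φ2→rain] = [10, 12]
r3 m[φ2→snow] = [15, 12]
r3 m[φ3→wind] = [4, 1]
r3 m[φ3→ice] = [6, 7]
r3 m[φ4→rain] = [6, 9]
r3 m[φ4→sprk] = [12, 15]
r3 m[φ5→snow] = [6, 5]
r3 m[φ6→sprk] = [0, 1]
r3 m[φ7→rain] = [0, 9]
r3 m[φ8→sprk] = [4, 2]
r3 m[rain→φ0] = [10, 26]
r3 m[rain→φ1] = [9, 23]
r3 m[rain→φ2] = [7, 22]
r3 m[rain→φ4] = [10, 22]
r3 m[rain→φ7] = [12, 19]
r3 m[sprk→φ4] = [4, 3]
r3 m[sprk→φ6] = [6, 7]
r3 m[sprk→φ8] = [2, 6]
r3 m[wind→φ1] = [4, 1]
r3 m[wind→φ3] = [3, 5]
r3 m[snow→φ2] = [6, 5]
r3 m[snow→φ5] = [6, 5]
r3 m[ice→φ3] = [0, 0]
r3 m[wet→φ0] = [0, 0]
r4 m[φ0→rain] = [2, 2]
r4 m[φ0→wet] = [12, 16]
r4 m[φ1→rain] = [7, 6]
r4 m[φ1→wind] = [12, 15]
r4 m[φ2→rain] = [10, 12]
r4 m[φ2→snow] = [15, 12]
r4 m[φ3→wind] = [4, 1]
r4 m[φ3→ice] = [6, 7]
r4 m[φ4→rain] = [6, 9]
r4 m[φ4→sprk] = [12, 15]
r4 m[φ5→snow] = [6, 5]
r4 m[φ6→sprk] = [0, 1]
r4 m[φ7→rain] = [0, 9]
r4 m[φ8→sprk] = [4, 2]
r4 m[rain→φ0] = [23, 36]
r4 m[rain→φ1] = [18, 32]
r4 m[rain→φ2] = [15, 26]
r4 m[rain→φ4] = [19, 29]
r4 m[rain→φ7] = [25, 29]
r4 m[sprk→φ4] = [4, 3]
r4 m[sprk→φ6] = [16, 17]
r4 m[sprk→φ8] = [12, 16]
r4 m[wind→φ1] = [4, 1]
r4 m[wind→φ3] = [12, 15]
r4 m[snow→φ2] = [6, 5]
r4 m[snow→φ5] = [15, 12]
r4 m[ice→φ3] = [0, 0]
r4 m[wet→φ0] = [0, 0]
r5 m[φ0→rain] = [2, 2]
r5 m[φ0→wet] = [25, 29]
r5 m[φ1→rain] = [7, 6]
r5 m[φ1→wind] = [21, 24]
r5 m[φ2→rain] = [10, 12]
r5 m[φ2→snow] = [23, 20]
r5 m[φ3→wind] = [4, 1]
r5 m[φ3→ice] = [16, 16]
r5 m[φ4→rain] = [6, 9]
r5 m[φ4→sprk] = [21, 24]
r5 m[φ5→snow] = [6, 5]
r5 m[φ6→sprk] = [0, 1]
r5 m[φ7→rain] = [0, 9]
r5 m[φ8→sprk] = [4, 2]
r5 m[rain→φ0] = [23, 36]
r5 m[rain→φ1] = [18, 32]
r5 m[rain→φ2] = [15, 26]
r5 m[rain→φ4] = [19, 29]
r5 m[rain→φ7] = [25, 29]
r5 m[sprk→φ4] = [4, 3]
r5 m[sprk→φ6] = [16, 17]
r5 m[sprk→φ8] = [12, 16]
r5 m[wind→φ1] = [4, 1]
r5 m[wind→φ3] = [12, 15]
r5 m[snow→φ2] = [6, 5]
r5 m[snow→φ5] = [15, 12]
r5 m[ice→φ3] = [0, 0]
r5 m[wet→φ0] = [0, 0]
r6 m[φ0→rain] = [2, 2]
r6 m[φ0→wet] = [25, 29]
r6 m[φ1→rain] = [7, 6]
r6 m[φ1→wind] = [21, 24]
r6 m[φ2→rain] = [10, 12]
r6 m[φ2→snow] = [23, 20]
r6 m[φ3→wind] = [4, 1]
r6 m[φ3→ice] = [16, 16]
r6 m[φ4→rain] = [6, 9]
r6 m[φ4→sprk] = [21, 24]
r6 m[φ5→snow] = [6, 5]
r6 m[φ6→sprk] = [0, 1]
r6 m[φ7→rain] = [0, 9]
r6 m[φ8→sprk] = [4, 2]
r6 m[rain→φ0] = [23, 36]
r6 m[rain→φ1] = [18, 32]
r6 m[rain→φ2] = [15, 26]
r6 m[rain→φ4] = [19, 29]
r6 m[rain→φ7] = [25, 29]
r6 m[sprk→φ4] = [4, 3]
r6 m[sprk→φ6] = [25, 26]
r6 m[sprk→φ8] = [21, 25]
r6 m[wind→φ1] = [4, 1]
r6 m[wind→φ3] = [21, 24]
r6 m[snow→φ2] = [6, 5]
r6 m[snow→φ5] = [23, 20]
r6 m[ice→φ3] = [0, 0]
r6 m[wet→φ0] = [0, 0]
r7 m[φ0→rain] = [2, 2]
r7 m[φ0→wet] = [25, 29]
r7 m[φ1→rain] = [7, 6]
r7 m[φ1→wind] = [21, 24]
r7 m[φ2→rain] = [10, 12]
r7 m[φ2→snow] = [23, 20]
r7 m[φ3→wind] = [4, 1]
r7 m[φ3→ice] = [25, 25]
r7 m[φ4→rain] = [6, 9]
r7 m[φ4→sprk] = [21, 24]
r7 m[φ5→snow] = [6, 5]
r7 m[φ6→sprk] = [0, 1]
r7 m[φ7→rain] = [0, 9]
r7 m[φ8→sprk] = [4, 2]
r7 m[rain→φ0] = [23, 36]
r7 m[rain→φ1] = [18, 32]
r7 m[rain→φ2] = [15, 26]
r7 m[rain→φ4] = [19, 29]
r7 m[rain→φ7] = [25, 29]
r7 m[sprk→φ4] = [4, 3]
r7 m[sprk→φ6] = [25, 26]
r7 m[sprk→φ8] = [21, 25]
r7 m[wind→φ1] = [4, 1]
r7 m[wind→φ3] = [21, 24]
r7 m[snow→φ2] = [6, 5]
r7 m[snow→φ5] = [23, 20]
r7 m[ice→φ3] = [0, 0]
r7 m[wet→φ0] = [0, 0]
r8 m[φ0→rain] = [2, 2]
r8 m[φ0→wet] = [25, 29]
r8 m[φ1→rain] = [7, 6]
r8 m[φ1→wind] = [21, 24]
r8 m[φ2→rain] = [10, 12]
r8 m[φ2→snow] = [23, 20]
r8 m[φ3→wind] = [4, 1]
r8 m[φ3→ice] = [25, 25]
r8 m[φ4→rain] = [6, 9]
r8 m[φ4→sprk] = [21, 24]
r8 m[φ5→snow] = [6, 5]
r8 m[φ6→sprk] = [0, 1]
r8 m[φ7→rain] = [0, 9]
r8 m[φ8→sprk] = [4, 2]
r8 m[rain→φ0] = [23, 36]
r8 m[rain→φ1] = [18, 32]
r8 m[rain→φ2] = [15, 26]
r8 m[rain→φ4] = [19, 29]
r8 m[rain→φ7] = [25, 29]
r8 m[sprk→φ4] = [4, 3]
r8 m[sprk→φ6] = [25, 26]
r8 m[sprk→φ8] = [21, 25]
r8 m[wind→φ1] = [4, 1]
r8 m[wind→φ3] = [21, 24]
r8 m[snow→φ2] = [6, 5]
r8 m[snow→φ5] = [23, 20]
r8 m[ice→φ3] = [0, 0]
r8 m[wet→φ0] = [0, 0]
fixed point reached at round 8
b[snow] = ⊗ incoming = [29, 25]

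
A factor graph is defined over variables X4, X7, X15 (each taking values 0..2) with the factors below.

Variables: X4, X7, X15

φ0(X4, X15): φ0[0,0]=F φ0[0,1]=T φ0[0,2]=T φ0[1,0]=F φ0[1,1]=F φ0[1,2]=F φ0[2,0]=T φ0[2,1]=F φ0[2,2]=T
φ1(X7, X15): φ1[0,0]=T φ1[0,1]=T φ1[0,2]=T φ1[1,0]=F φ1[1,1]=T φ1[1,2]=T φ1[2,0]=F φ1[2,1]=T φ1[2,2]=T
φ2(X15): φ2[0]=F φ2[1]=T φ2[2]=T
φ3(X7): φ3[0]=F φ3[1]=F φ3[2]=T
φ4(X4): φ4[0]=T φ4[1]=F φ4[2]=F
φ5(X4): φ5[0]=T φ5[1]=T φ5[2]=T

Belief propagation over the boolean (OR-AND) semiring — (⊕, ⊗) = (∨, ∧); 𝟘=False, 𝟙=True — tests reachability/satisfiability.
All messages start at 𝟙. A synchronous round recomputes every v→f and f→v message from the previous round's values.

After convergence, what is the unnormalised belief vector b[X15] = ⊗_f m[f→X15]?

b[X15] = [F, T, T]

init: all messages = 𝟙 over 3 values
r1 m[φ0→X4] = [T, F, T]
r1 m[φ0→X15] = [T, T, T]
r1 m[φ1→X7] = [T, T, T]
r1 m[φ1→X15] = [T, T, T]
r1 m[φ2→X15] = [F, T, T]
r1 m[φ3→X7] = [F, F, T]
r1 m[φ4→X4] = [T, F, F]
r1 m[φ5→X4] = [T, T, T]
r1 m[X4→φ0] = [T, T, T]
r1 m[X4→φ4] = [T, T, T]
r1 m[X4→φ5] = [T, T, T]
r1 m[X7→φ1] = [T, T, T]
r1 m[X7→φ3] = [T, T, T]
r1 m[X15→φ0] = [T, T, T]
r1 m[X15→φ1] = [T, T, T]
r1 m[X15→φ2] = [T, T, T]
r2 m[φ0→X4] = [T, F, T]
r2 m[φ0→X15] = [T, T, T]
r2 m[φ1→X7] = [T, T, T]
r2 m[φ1→X15] = [T, T, T]
r2 m[φ2→X15] = [F, T, T]
r2 m[φ3→X7] = [F, F, T]
r2 m[φ4→X4] = [T, F, F]
r2 m[φ5→X4] = [T, T, T]
r2 m[X4→φ0] = [T, F, F]
r2 m[X4→φ4] = [T, F, T]
r2 m[X4→φ5] = [T, F, F]
r2 m[X7→φ1] = [F, F, T]
r2 m[X7→φ3] = [T, T, T]
r2 m[X15→φ0] = [F, T, T]
r2 m[X15→φ1] = [F, T, T]
r2 m[X15→φ2] = [T, T, T]
r3 m[φ0→X4] = [T, F, T]
r3 m[φ0→X15] = [F, T, T]
r3 m[φ1→X7] = [T, T, T]
r3 m[φ1→X15] = [F, T, T]
r3 m[φ2→X15] = [F, T, T]
r3 m[φ3→X7] = [F, F, T]
r3 m[φ4→X4] = [T, F, F]
r3 m[φ5→X4] = [T, T, T]
r3 m[X4→φ0] = [T, F, F]
r3 m[X4→φ4] = [T, F, T]
r3 m[X4→φ5] = [T, F, F]
r3 m[X7→φ1] = [F, F, T]
r3 m[X7→φ3] = [T, T, T]
r3 m[X15→φ0] = [F, T, T]
r3 m[X15→φ1] = [F, T, T]
r3 m[X15→φ2] = [T, T, T]
r4 m[φ0→X4] = [T, F, T]
r4 m[φ0→X15] = [F, T, T]
r4 m[φ1→X7] = [T, T, T]
r4 m[φ1→X15] = [F, T, T]
r4 m[φ2→X15] = [F, T, T]
r4 m[φ3→X7] = [F, F, T]
r4 m[φ4→X4] = [T, F, F]
r4 m[φ5→X4] = [T, T, T]
r4 m[X4→φ0] = [T, F, F]
r4 m[X4→φ4] = [T, F, T]
r4 m[X4→φ5] = [T, F, F]
r4 m[X7→φ1] = [F, F, T]
r4 m[X7→φ3] = [T, T, T]
r4 m[X15→φ0] = [F, T, T]
r4 m[X15→φ1] = [F, T, T]
r4 m[X15→φ2] = [F, T, T]
r5 m[φ0→X4] = [T, F, T]
r5 m[φ0→X15] = [F, T, T]
r5 m[φ1→X7] = [T, T, T]
r5 m[φ1→X15] = [F, T, T]
r5 m[φ2→X15] = [F, T, T]
r5 m[φ3→X7] = [F, F, T]
r5 m[φ4→X4] = [T, F, F]
r5 m[φ5→X4] = [T, T, T]
r5 m[X4→φ0] = [T, F, F]
r5 m[X4→φ4] = [T, F, T]
r5 m[X4→φ5] = [T, F, F]
r5 m[X7→φ1] = [F, F, T]
r5 m[X7→φ3] = [T, T, T]
r5 m[X15→φ0] = [F, T, T]
r5 m[X15→φ1] = [F, T, T]
r5 m[X15→φ2] = [F, T, T]
fixed point reached at round 5
b[X15] = ⊗ incoming = [F, T, T]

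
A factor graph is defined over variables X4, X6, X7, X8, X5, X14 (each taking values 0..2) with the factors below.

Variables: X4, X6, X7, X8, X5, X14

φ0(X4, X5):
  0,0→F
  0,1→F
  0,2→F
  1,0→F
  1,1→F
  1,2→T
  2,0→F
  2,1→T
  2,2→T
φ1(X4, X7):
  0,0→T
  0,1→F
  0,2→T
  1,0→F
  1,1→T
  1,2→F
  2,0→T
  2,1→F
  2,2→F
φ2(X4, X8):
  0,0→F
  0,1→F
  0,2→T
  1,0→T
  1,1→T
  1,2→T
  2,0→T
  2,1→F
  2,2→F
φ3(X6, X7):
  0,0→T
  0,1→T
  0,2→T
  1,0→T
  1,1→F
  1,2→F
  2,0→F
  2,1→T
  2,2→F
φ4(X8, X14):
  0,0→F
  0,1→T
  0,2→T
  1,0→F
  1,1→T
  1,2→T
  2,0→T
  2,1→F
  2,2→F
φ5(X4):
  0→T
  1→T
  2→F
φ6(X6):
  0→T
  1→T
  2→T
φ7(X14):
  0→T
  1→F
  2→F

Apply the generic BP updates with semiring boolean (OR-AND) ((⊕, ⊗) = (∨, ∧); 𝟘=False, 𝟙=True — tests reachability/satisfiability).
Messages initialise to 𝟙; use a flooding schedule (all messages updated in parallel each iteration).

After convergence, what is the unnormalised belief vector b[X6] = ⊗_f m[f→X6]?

b[X6] = [T, F, T]

init: all messages = 𝟙 over 3 values
r1 m[φ0→X4] = [F, T, T]
r1 m[φ0→X5] = [F, T, T]
r1 m[φ1→X4] = [T, T, T]
r1 m[φ1→X7] = [T, T, T]
r1 m[φ2→X4] = [T, T, T]
r1 m[φ2→X8] = [T, T, T]
r1 m[φ3→X6] = [T, T, T]
r1 m[φ3→X7] = [T, T, T]
r1 m[φ4→X8] = [T, T, T]
r1 m[φ4→X14] = [T, T, T]
r1 m[φ5→X4] = [T, T, F]
r1 m[φ6→X6] = [T, T, T]
r1 m[φ7→X14] = [T, F, F]
r1 m[X4→φ0] = [T, T, T]
r1 m[X4→φ1] = [T, T, T]
r1 m[X4→φ2] = [T, T, T]
r1 m[X4→φ5] = [T, T, T]
r1 m[X6→φ3] = [T, T, T]
r1 m[X6→φ6] = [T, T, T]
r1 m[X7→φ1] = [T, T, T]
r1 m[X7→φ3] = [T, T, T]
r1 m[X8→φ2] = [T, T, T]
r1 m[X8→φ4] = [T, T, T]
r1 m[X5→φ0] = [T, T, T]
r1 m[X14→φ4] = [T, T, T]
r1 m[X14→φ7] = [T, T, T]
r2 m[φ0→X4] = [F, T, T]
r2 m[φ0→X5] = [F, T, T]
r2 m[φ1→X4] = [T, T, T]
r2 m[φ1→X7] = [T, T, T]
r2 m[φ2→X4] = [T, T, T]
r2 m[φ2→X8] = [T, T, T]
r2 m[φ3→X6] = [T, T, T]
r2 m[φ3→X7] = [T, T, T]
r2 m[φ4→X8] = [T, T, T]
r2 m[φ4→X14] = [T, T, T]
r2 m[φ5→X4] = [T, T, F]
r2 m[φ6→X6] = [T, T, T]
r2 m[φ7→X14] = [T, F, F]
r2 m[X4→φ0] = [T, T, F]
r2 m[X4→φ1] = [F, T, F]
r2 m[X4→φ2] = [F, T, F]
r2 m[X4→φ5] = [F, T, T]
r2 m[X6→φ3] = [T, T, T]
r2 m[X6→φ6] = [T, T, T]
r2 m[X7→φ1] = [T, T, T]
r2 m[X7→φ3] = [T, T, T]
r2 m[X8→φ2] = [T, T, T]
r2 m[X8→φ4] = [T, T, T]
r2 m[X5→φ0] = [T, T, T]
r2 m[X14→φ4] = [T, F, F]
r2 m[X14→φ7] = [T, T, T]
r3 m[φ0→X4] = [F, T, T]
r3 m[φ0→X5] = [F, F, T]
r3 m[φ1→X4] = [T, T, T]
r3 m[φ1→X7] = [F, T, F]
r3 m[φ2→X4] = [T, T, T]
r3 m[φ2→X8] = [T, T, T]
r3 m[φ3→X6] = [T, T, T]
r3 m[φ3→X7] = [T, T, T]
r3 m[φ4→X8] = [F, F, T]
r3 m[φ4→X14] = [T, T, T]
r3 m[φ5→X4] = [T, T, F]
r3 m[φ6→X6] = [T, T, T]
r3 m[φ7→X14] = [T, F, F]
r3 m[X4→φ0] = [T, T, F]
r3 m[X4→φ1] = [F, T, F]
r3 m[X4→φ2] = [F, T, F]
r3 m[X4→φ5] = [F, T, T]
r3 m[X6→φ3] = [T, T, T]
r3 m[X6→φ6] = [T, T, T]
r3 m[X7→φ1] = [T, T, T]
r3 m[X7→φ3] = [T, T, T]
r3 m[X8→φ2] = [T, T, T]
r3 m[X8→φ4] = [T, T, T]
r3 m[X5→φ0] = [T, T, T]
r3 m[X14→φ4] = [T, F, F]
r3 m[X14→φ7] = [T, T, T]
r4 m[φ0→X4] = [F, T, T]
r4 m[φ0→X5] = [F, F, T]
r4 m[φ1→X4] = [T, T, T]
r4 m[φ1→X7] = [F, T, F]
r4 m[φ2→X4] = [T, T, T]
r4 m[φ2→X8] = [T, T, T]
r4 m[φ3→X6] = [T, T, T]
r4 m[φ3→X7] = [T, T, T]
r4 m[φ4→X8] = [F, F, T]
r4 m[φ4→X14] = [T, T, T]
r4 m[φ5→X4] = [T, T, F]
r4 m[φ6→X6] = [T, T, T]
r4 m[φ7→X14] = [T, F, F]
r4 m[X4→φ0] = [T, T, F]
r4 m[X4→φ1] = [F, T, F]
r4 m[X4→φ2] = [F, T, F]
r4 m[X4→φ5] = [F, T, T]
r4 m[X6→φ3] = [T, T, T]
r4 m[X6→φ6] = [T, T, T]
r4 m[X7→φ1] = [T, T, T]
r4 m[X7→φ3] = [F, T, F]
r4 m[X8→φ2] = [F, F, T]
r4 m[X8→φ4] = [T, T, T]
r4 m[X5→φ0] = [T, T, T]
r4 m[X14→φ4] = [T, F, F]
r4 m[X14→φ7] = [T, T, T]
r5 m[φ0→X4] = [F, T, T]
r5 m[φ0→X5] = [F, F, T]
r5 m[φ1→X4] = [T, T, T]
r5 m[φ1→X7] = [F, T, F]
r5 m[φ2→X4] = [T, T, F]
r5 m[φ2→X8] = [T, T, T]
r5 m[φ3→X6] = [T, F, T]
r5 m[φ3→X7] = [T, T, T]
r5 m[φ4→X8] = [F, F, T]
r5 m[φ4→X14] = [T, T, T]
r5 m[φ5→X4] = [T, T, F]
r5 m[φ6→X6] = [T, T, T]
r5 m[φ7→X14] = [T, F, F]
r5 m[X4→φ0] = [T, T, F]
r5 m[X4→φ1] = [F, T, F]
r5 m[X4→φ2] = [F, T, F]
r5 m[X4→φ5] = [F, T, T]
r5 m[X6→φ3] = [T, T, T]
r5 m[X6→φ6] = [T, T, T]
r5 m[X7→φ1] = [T, T, T]
r5 m[X7→φ3] = [F, T, F]
r5 m[X8→φ2] = [F, F, T]
r5 m[X8→φ4] = [T, T, T]
r5 m[X5→φ0] = [T, T, T]
r5 m[X14→φ4] = [T, F, F]
r5 m[X14→φ7] = [T, T, T]
r6 m[φ0→X4] = [F, T, T]
r6 m[φ0→X5] = [F, F, T]
r6 m[φ1→X4] = [T, T, T]
r6 m[φ1→X7] = [F, T, F]
r6 m[φ2→X4] = [T, T, F]
r6 m[φ2→X8] = [T, T, T]
r6 m[φ3→X6] = [T, F, T]
r6 m[φ3→X7] = [T, T, T]
r6 m[φ4→X8] = [F, F, T]
r6 m[φ4→X14] = [T, T, T]
r6 m[φ5→X4] = [T, T, F]
r6 m[φ6→X6] = [T, T, T]
r6 m[φ7→X14] = [T, F, F]
r6 m[X4→φ0] = [T, T, F]
r6 m[X4→φ1] = [F, T, F]
r6 m[X4→φ2] = [F, T, F]
r6 m[X4→φ5] = [F, T, F]
r6 m[X6→φ3] = [T, T, T]
r6 m[X6→φ6] = [T, F, T]
r6 m[X7→φ1] = [T, T, T]
r6 m[X7→φ3] = [F, T, F]
r6 m[X8→φ2] = [F, F, T]
r6 m[X8→φ4] = [T, T, T]
r6 m[X5→φ0] = [T, T, T]
r6 m[X14→φ4] = [T, F, F]
r6 m[X14→φ7] = [T, T, T]
r7 m[φ0→X4] = [F, T, T]
r7 m[φ0→X5] = [F, F, T]
r7 m[φ1→X4] = [T, T, T]
r7 m[φ1→X7] = [F, T, F]
r7 m[φ2→X4] = [T, T, F]
r7 m[φ2→X8] = [T, T, T]
r7 m[φ3→X6] = [T, F, T]
r7 m[φ3→X7] = [T, T, T]
r7 m[φ4→X8] = [F, F, T]
r7 m[φ4→X14] = [T, T, T]
r7 m[φ5→X4] = [T, T, F]
r7 m[φ6→X6] = [T, T, T]
r7 m[φ7→X14] = [T, F, F]
r7 m[X4→φ0] = [T, T, F]
r7 m[X4→φ1] = [F, T, F]
r7 m[X4→φ2] = [F, T, F]
r7 m[X4→φ5] = [F, T, F]
r7 m[X6→φ3] = [T, T, T]
r7 m[X6→φ6] = [T, F, T]
r7 m[X7→φ1] = [T, T, T]
r7 m[X7→φ3] = [F, T, F]
r7 m[X8→φ2] = [F, F, T]
r7 m[X8→φ4] = [T, T, T]
r7 m[X5→φ0] = [T, T, T]
r7 m[X14→φ4] = [T, F, F]
r7 m[X14→φ7] = [T, T, T]
fixed point reached at round 7
b[X6] = ⊗ incoming = [T, F, T]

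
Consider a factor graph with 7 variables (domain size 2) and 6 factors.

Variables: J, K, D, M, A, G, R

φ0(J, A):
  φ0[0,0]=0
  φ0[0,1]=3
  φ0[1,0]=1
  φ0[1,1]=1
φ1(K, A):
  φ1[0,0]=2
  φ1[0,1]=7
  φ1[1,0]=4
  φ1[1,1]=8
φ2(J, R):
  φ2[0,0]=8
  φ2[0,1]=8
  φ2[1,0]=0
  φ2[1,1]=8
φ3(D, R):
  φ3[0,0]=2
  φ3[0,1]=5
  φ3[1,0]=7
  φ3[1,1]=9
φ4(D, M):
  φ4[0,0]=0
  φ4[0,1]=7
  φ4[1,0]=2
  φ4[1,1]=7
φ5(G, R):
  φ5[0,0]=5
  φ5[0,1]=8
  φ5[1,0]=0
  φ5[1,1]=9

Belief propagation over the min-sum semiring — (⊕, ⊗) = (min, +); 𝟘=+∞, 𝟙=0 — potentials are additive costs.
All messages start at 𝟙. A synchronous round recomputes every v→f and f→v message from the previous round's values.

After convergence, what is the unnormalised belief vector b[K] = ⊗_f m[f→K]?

init: all messages = 𝟙 over 2 values
r1 m[φ0→J] = [0, 1]
r1 m[φ0→A] = [0, 1]
r1 m[φ1→K] = [2, 4]
r1 m[φ1→A] = [2, 7]
r1 m[φ2→J] = [8, 0]
r1 m[φ2→R] = [0, 8]
r1 m[φ3→D] = [2, 7]
r1 m[φ3→R] = [2, 5]
r1 m[φ4→D] = [0, 2]
r1 m[φ4→M] = [0, 7]
r1 m[φ5→G] = [5, 0]
r1 m[φ5→R] = [0, 8]
r1 m[J→φ0] = [0, 0]
r1 m[J→φ2] = [0, 0]
r1 m[K→φ1] = [0, 0]
r1 m[D→φ3] = [0, 0]
r1 m[D→φ4] = [0, 0]
r1 m[M→φ4] = [0, 0]
r1 m[A→φ0] = [0, 0]
r1 m[A→φ1] = [0, 0]
r1 m[G→φ5] = [0, 0]
r1 m[R→φ2] = [0, 0]
r1 m[R→φ3] = [0, 0]
r1 m[R→φ5] = [0, 0]
r2 m[φ0→J] = [0, 1]
r2 m[φ0→A] = [0, 1]
r2 m[φ1→K] = [2, 4]
r2 m[φ1→A] = [2, 7]
r2 m[φ2→J] = [8, 0]
r2 m[φ2→R] = [0, 8]
r2 m[φ3→D] = [2, 7]
r2 m[φ3→R] = [2, 5]
r2 m[φ4→D] = [0, 2]
r2 m[φ4→M] = [0, 7]
r2 m[φ5→G] = [5, 0]
r2 m[φ5→R] = [0, 8]
r2 m[J→φ0] = [8, 0]
r2 m[J→φ2] = [0, 1]
r2 m[K→φ1] = [0, 0]
r2 m[D→φ3] = [0, 2]
r2 m[D→φ4] = [2, 7]
r2 m[M→φ4] = [0, 0]
r2 m[A→φ0] = [2, 7]
r2 m[A→φ1] = [0, 1]
r2 m[G→φ5] = [0, 0]
r2 m[R→φ2] = [2, 13]
r2 m[R→φ3] = [0, 16]
r2 m[R→φ5] = [2, 13]
r3 m[φ0→J] = [2, 3]
r3 m[φ0→A] = [1, 1]
r3 m[φ1→K] = [2, 4]
r3 m[φ1→A] = [2, 7]
r3 m[φ2→J] = [10, 2]
r3 m[φ2→R] = [1, 8]
r3 m[φ3→D] = [2, 7]
r3 m[φ3→R] = [2, 5]
r3 m[φ4→D] = [0, 2]
r3 m[φ4→M] = [2, 9]
r3 m[φ5→G] = [7, 2]
r3 m[φ5→R] = [0, 8]
r3 m[J→φ0] = [8, 0]
r3 m[J→φ2] = [0, 1]
r3 m[K→φ1] = [0, 0]
r3 m[D→φ3] = [0, 2]
r3 m[D→φ4] = [2, 7]
r3 m[M→φ4] = [0, 0]
r3 m[A→φ0] = [2, 7]
r3 m[A→φ1] = [0, 1]
r3 m[G→φ5] = [0, 0]
r3 m[R→φ2] = [2, 13]
r3 m[R→φ3] = [0, 16]
r3 m[R→φ5] = [2, 13]
r4 m[φ0→J] = [2, 3]
r4 m[φ0→A] = [1, 1]
r4 m[φ1→K] = [2, 4]
r4 m[φ1→A] = [2, 7]
r4 m[φ2→J] = [10, 2]
r4 m[φ2→R] = [1, 8]
r4 m[φ3→D] = [2, 7]
r4 m[φ3→R] = [2, 5]
r4 m[φ4→D] = [0, 2]
r4 m[φ4→M] = [2, 9]
r4 m[φ5→G] = [7, 2]
r4 m[φ5→R] = [0, 8]
r4 m[J→φ0] = [10, 2]
r4 m[J→φ2] = [2, 3]
r4 m[K→φ1] = [0, 0]
r4 m[D→φ3] = [0, 2]
r4 m[D→φ4] = [2, 7]
r4 m[M→φ4] = [0, 0]
r4 m[A→φ0] = [2, 7]
r4 m[A→φ1] = [1, 1]
r4 m[G→φ5] = [0, 0]
r4 m[R→φ2] = [2, 13]
r4 m[R→φ3] = [1, 16]
r4 m[R→φ5] = [3, 13]
r5 m[φ0→J] = [2, 3]
r5 m[φ0→A] = [3, 3]
r5 m[φ1→K] = [3, 5]
r5 m[φ1→A] = [2, 7]
r5 m[φ2→J] = [10, 2]
r5 m[φ2→R] = [3, 10]
r5 m[φ3→D] = [3, 8]
r5 m[φ3→R] = [2, 5]
r5 m[φ4→D] = [0, 2]
r5 m[φ4→M] = [2, 9]
r5 m[φ5→G] = [8, 3]
r5 m[φ5→R] = [0, 8]
r5 m[J→φ0] = [10, 2]
r5 m[J→φ2] = [2, 3]
r5 m[K→φ1] = [0, 0]
r5 m[D→φ3] = [0, 2]
r5 m[D→φ4] = [2, 7]
r5 m[M→φ4] = [0, 0]
r5 m[A→φ0] = [2, 7]
r5 m[A→φ1] = [1, 1]
r5 m[G→φ5] = [0, 0]
r5 m[R→φ2] = [2, 13]
r5 m[R→φ3] = [1, 16]
r5 m[R→φ5] = [3, 13]
r6 m[φ0→J] = [2, 3]
r6 m[φ0→A] = [3, 3]
r6 m[φ1→K] = [3, 5]
r6 m[φ1→A] = [2, 7]
r6 m[φ2→J] = [10, 2]
r6 m[φ2→R] = [3, 10]
r6 m[φ3→D] = [3, 8]
r6 m[φ3→R] = [2, 5]
r6 m[φ4→D] = [0, 2]
r6 m[φ4→M] = [2, 9]
r6 m[φ5→G] = [8, 3]
r6 m[φ5→R] = [0, 8]
r6 m[J→φ0] = [10, 2]
r6 m[J→φ2] = [2, 3]
r6 m[K→φ1] = [0, 0]
r6 m[D→φ3] = [0, 2]
r6 m[D→φ4] = [3, 8]
r6 m[M→φ4] = [0, 0]
r6 m[A→φ0] = [2, 7]
r6 m[A→φ1] = [3, 3]
r6 m[G→φ5] = [0, 0]
r6 m[R→φ2] = [2, 13]
r6 m[R→φ3] = [3, 18]
r6 m[R→φ5] = [5, 15]
r7 m[φ0→J] = [2, 3]
r7 m[φ0→A] = [3, 3]
r7 m[φ1→K] = [5, 7]
r7 m[φ1→A] = [2, 7]
r7 m[φ2→J] = [10, 2]
r7 m[φ2→R] = [3, 10]
r7 m[φ3→D] = [5, 10]
r7 m[φ3→R] = [2, 5]
r7 m[φ4→D] = [0, 2]
r7 m[φ4→M] = [3, 10]
r7 m[φ5→G] = [10, 5]
r7 m[φ5→R] = [0, 8]
r7 m[J→φ0] = [10, 2]
r7 m[J→φ2] = [2, 3]
r7 m[K→φ1] = [0, 0]
r7 m[D→φ3] = [0, 2]
r7 m[D→φ4] = [3, 8]
r7 m[M→φ4] = [0, 0]
r7 m[A→φ0] = [2, 7]
r7 m[A→φ1] = [3, 3]
r7 m[G→φ5] = [0, 0]
r7 m[R→φ2] = [2, 13]
r7 m[R→φ3] = [3, 18]
r7 m[R→φ5] = [5, 15]
r8 m[φ0→J] = [2, 3]
r8 m[φ0→A] = [3, 3]
r8 m[φ1→K] = [5, 7]
r8 m[φ1→A] = [2, 7]
r8 m[φ2→J] = [10, 2]
r8 m[φ2→R] = [3, 10]
r8 m[φ3→D] = [5, 10]
r8 m[φ3→R] = [2, 5]
r8 m[φ4→D] = [0, 2]
r8 m[φ4→M] = [3, 10]
r8 m[φ5→G] = [10, 5]
r8 m[φ5→R] = [0, 8]
r8 m[J→φ0] = [10, 2]
r8 m[J→φ2] = [2, 3]
r8 m[K→φ1] = [0, 0]
r8 m[D→φ3] = [0, 2]
r8 m[D→φ4] = [5, 10]
r8 m[M→φ4] = [0, 0]
r8 m[A→φ0] = [2, 7]
r8 m[A→φ1] = [3, 3]
r8 m[G→φ5] = [0, 0]
r8 m[R→φ2] = [2, 13]
r8 m[R→φ3] = [3, 18]
r8 m[R→φ5] = [5, 15]
r9 m[φ0→J] = [2, 3]
r9 m[φ0→A] = [3, 3]
r9 m[φ1→K] = [5, 7]
r9 m[φ1→A] = [2, 7]
r9 m[φ2→J] = [10, 2]
r9 m[φ2→R] = [3, 10]
r9 m[φ3→D] = [5, 10]
r9 m[φ3→R] = [2, 5]
r9 m[φ4→D] = [0, 2]
r9 m[φ4→M] = [5, 12]
r9 m[φ5→G] = [10, 5]
r9 m[φ5→R] = [0, 8]
r9 m[J→φ0] = [10, 2]
r9 m[J→φ2] = [2, 3]
r9 m[K→φ1] = [0, 0]
r9 m[D→φ3] = [0, 2]
r9 m[D→φ4] = [5, 10]
r9 m[M→φ4] = [0, 0]
r9 m[A→φ0] = [2, 7]
r9 m[A→φ1] = [3, 3]
r9 m[G→φ5] = [0, 0]
r9 m[R→φ2] = [2, 13]
r9 m[R→φ3] = [3, 18]
r9 m[R→φ5] = [5, 15]
r10 m[φ0→J] = [2, 3]
r10 m[φ0→A] = [3, 3]
r10 m[φ1→K] = [5, 7]
r10 m[φ1→A] = [2, 7]
r10 m[φ2→J] = [10, 2]
r10 m[φ2→R] = [3, 10]
r10 m[φ3→D] = [5, 10]
r10 m[φ3→R] = [2, 5]
r10 m[φ4→D] = [0, 2]
r10 m[φ4→M] = [5, 12]
r10 m[φ5→G] = [10, 5]
r10 m[φ5→R] = [0, 8]
r10 m[J→φ0] = [10, 2]
r10 m[J→φ2] = [2, 3]
r10 m[K→φ1] = [0, 0]
r10 m[D→φ3] = [0, 2]
r10 m[D→φ4] = [5, 10]
r10 m[M→φ4] = [0, 0]
r10 m[A→φ0] = [2, 7]
r10 m[A→φ1] = [3, 3]
r10 m[G→φ5] = [0, 0]
r10 m[R→φ2] = [2, 13]
r10 m[R→φ3] = [3, 18]
r10 m[R→φ5] = [5, 15]
fixed point reached at round 10
b[K] = ⊗ incoming = [5, 7]

b[K] = [5, 7]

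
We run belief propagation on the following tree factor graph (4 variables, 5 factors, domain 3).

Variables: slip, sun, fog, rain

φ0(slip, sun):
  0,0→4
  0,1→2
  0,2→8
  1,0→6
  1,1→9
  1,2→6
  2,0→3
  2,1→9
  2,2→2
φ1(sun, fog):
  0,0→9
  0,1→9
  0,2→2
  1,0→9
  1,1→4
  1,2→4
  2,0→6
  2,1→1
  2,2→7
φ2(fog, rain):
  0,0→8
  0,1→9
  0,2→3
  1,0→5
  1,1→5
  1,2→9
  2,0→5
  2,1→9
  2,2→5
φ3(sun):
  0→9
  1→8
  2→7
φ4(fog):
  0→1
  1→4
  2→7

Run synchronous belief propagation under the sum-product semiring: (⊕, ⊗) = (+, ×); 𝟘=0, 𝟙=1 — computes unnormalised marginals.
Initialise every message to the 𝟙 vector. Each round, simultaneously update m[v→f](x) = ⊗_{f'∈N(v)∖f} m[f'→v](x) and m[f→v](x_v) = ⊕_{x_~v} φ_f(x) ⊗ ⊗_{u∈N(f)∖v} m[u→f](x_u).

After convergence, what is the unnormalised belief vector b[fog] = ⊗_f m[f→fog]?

init: all messages = 𝟙 over 3 values
r1 m[φ0→slip] = [14, 21, 14]
r1 m[φ0→sun] = [13, 20, 16]
r1 m[φ1→sun] = [20, 17, 14]
r1 m[φ1→fog] = [24, 14, 13]
r1 m[φ2→fog] = [20, 19, 19]
r1 m[φ2→rain] = [18, 23, 17]
r1 m[φ3→sun] = [9, 8, 7]
r1 m[φ4→fog] = [1, 4, 7]
r1 m[slip→φ0] = [1, 1, 1]
r1 m[sun→φ0] = [1, 1, 1]
r1 m[sun→φ1] = [1, 1, 1]
r1 m[sun→φ3] = [1, 1, 1]
r1 m[fog→φ1] = [1, 1, 1]
r1 m[fog→φ2] = [1, 1, 1]
r1 m[fog→φ4] = [1, 1, 1]
r1 m[rain→φ2] = [1, 1, 1]
r2 m[φ0→slip] = [14, 21, 14]
r2 m[φ0→sun] = [13, 20, 16]
r2 m[φ1→sun] = [20, 17, 14]
r2 m[φ1→fog] = [24, 14, 13]
r2 m[φ2→fog] = [20, 19, 19]
r2 m[φ2→rain] = [18, 23, 17]
r2 m[φ3→sun] = [9, 8, 7]
r2 m[φ4→fog] = [1, 4, 7]
r2 m[slip→φ0] = [1, 1, 1]
r2 m[sun→φ0] = [180, 136, 98]
r2 m[sun→φ1] = [117, 160, 112]
r2 m[sun→φ3] = [260, 340, 224]
r2 m[fog→φ1] = [20, 76, 133]
r2 m[fog→φ2] = [24, 56, 91]
r2 m[fog→φ4] = [480, 266, 247]
r2 m[rain→φ2] = [1, 1, 1]
r3 m[φ0→slip] = [1776, 2892, 1960]
r3 m[φ0→sun] = [13, 20, 16]
r3 m[φ1→sun] = [1130, 1016, 1127]
r3 m[φ1→fog] = [3165, 1805, 1658]
r3 m[φ2→fog] = [20, 19, 19]
r3 m[φ2→rain] = [927, 1315, 1031]
r3 m[φ3→sun] = [9, 8, 7]
r3 m[φ4→fog] = [1, 4, 7]
r3 m[slip→φ0] = [1, 1, 1]
r3 m[sun→φ0] = [180, 136, 98]
r3 m[sun→φ1] = [117, 160, 112]
r3 m[sun→φ3] = [260, 340, 224]
r3 m[fog→φ1] = [20, 76, 133]
r3 m[fog→φ2] = [24, 56, 91]
r3 m[fog→φ4] = [480, 266, 247]
r3 m[rain→φ2] = [1, 1, 1]
r4 m[φ0→slip] = [1776, 2892, 1960]
r4 m[φ0→sun] = [13, 20, 16]
r4 m[φ1→sun] = [1130, 1016, 1127]
r4 m[φ1→fog] = [3165, 1805, 1658]
r4 m[φ2→fog] = [20, 19, 19]
r4 m[φ2→rain] = [927, 1315, 1031]
r4 m[φ3→sun] = [9, 8, 7]
r4 m[φ4→fog] = [1, 4, 7]
r4 m[slip→φ0] = [1, 1, 1]
r4 m[sun→φ0] = [10170, 8128, 7889]
r4 m[sun→φ1] = [117, 160, 112]
r4 m[sun→φ3] = [14690, 20320, 18032]
r4 m[fog→φ1] = [20, 76, 133]
r4 m[fog→φ2] = [3165, 7220, 11606]
r4 m[fog→φ4] = [63300, 34295, 31502]
r4 m[rain→φ2] = [1, 1, 1]
r5 m[φ0→slip] = [120048, 181506, 119440]
r5 m[φ0→sun] = [13, 20, 16]
r5 m[φ1→sun] = [1130, 1016, 1127]
r5 m[φ1→fog] = [3165, 1805, 1658]
r5 m[φ2→fog] = [20, 19, 19]
r5 m[φ2→rain] = [119450, 169039, 132505]
r5 m[φ3→sun] = [9, 8, 7]
r5 m[φ4→fog] = [1, 4, 7]
r5 m[slip→φ0] = [1, 1, 1]
r5 m[sun→φ0] = [10170, 8128, 7889]
r5 m[sun→φ1] = [117, 160, 112]
r5 m[sun→φ3] = [14690, 20320, 18032]
r5 m[fog→φ1] = [20, 76, 133]
r5 m[fog→φ2] = [3165, 7220, 11606]
r5 m[fog→φ4] = [63300, 34295, 31502]
r5 m[rain→φ2] = [1, 1, 1]
r6 m[φ0→slip] = [120048, 181506, 119440]
r6 m[φ0→sun] = [13, 20, 16]
r6 m[φ1→sun] = [1130, 1016, 1127]
r6 m[φ1→fog] = [3165, 1805, 1658]
r6 m[φ2→fog] = [20, 19, 19]
r6 m[φ2→rain] = [119450, 169039, 132505]
r6 m[φ3→sun] = [9, 8, 7]
r6 m[φ4→fog] = [1, 4, 7]
r6 m[slip→φ0] = [1, 1, 1]
r6 m[sun→φ0] = [10170, 8128, 7889]
r6 m[sun→φ1] = [117, 160, 112]
r6 m[sun→φ3] = [14690, 20320, 18032]
r6 m[fog→φ1] = [20, 76, 133]
r6 m[fog→φ2] = [3165, 7220, 11606]
r6 m[fog→φ4] = [63300, 34295, 31502]
r6 m[rain→φ2] = [1, 1, 1]
fixed point reached at round 6
b[fog] = ⊗ incoming = [63300, 137180, 220514]

b[fog] = [63300, 137180, 220514]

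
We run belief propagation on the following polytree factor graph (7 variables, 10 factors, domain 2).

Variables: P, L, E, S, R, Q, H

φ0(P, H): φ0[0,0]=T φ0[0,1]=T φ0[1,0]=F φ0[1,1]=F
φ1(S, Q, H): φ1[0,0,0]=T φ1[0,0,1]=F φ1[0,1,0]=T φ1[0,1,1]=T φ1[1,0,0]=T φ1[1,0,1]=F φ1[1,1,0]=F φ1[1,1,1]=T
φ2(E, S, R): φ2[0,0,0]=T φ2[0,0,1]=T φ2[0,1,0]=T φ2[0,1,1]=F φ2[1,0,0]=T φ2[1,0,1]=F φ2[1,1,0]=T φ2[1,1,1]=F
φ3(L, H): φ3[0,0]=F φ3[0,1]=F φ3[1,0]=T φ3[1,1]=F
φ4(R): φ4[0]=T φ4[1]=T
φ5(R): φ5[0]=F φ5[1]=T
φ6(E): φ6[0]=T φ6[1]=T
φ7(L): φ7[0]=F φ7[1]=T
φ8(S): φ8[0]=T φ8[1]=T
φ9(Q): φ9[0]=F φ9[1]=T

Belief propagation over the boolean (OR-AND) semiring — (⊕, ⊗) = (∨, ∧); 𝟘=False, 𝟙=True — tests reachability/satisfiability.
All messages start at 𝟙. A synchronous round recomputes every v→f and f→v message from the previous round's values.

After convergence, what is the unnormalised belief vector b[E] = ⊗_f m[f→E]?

init: all messages = 𝟙 over 2 values
r1 m[φ0→P] = [T, F]
r1 m[φ0→H] = [T, T]
r1 m[φ1→S] = [T, T]
r1 m[φ1→Q] = [T, T]
r1 m[φ1→H] = [T, T]
r1 m[φ2→E] = [T, T]
r1 m[φ2→S] = [T, T]
r1 m[φ2→R] = [T, T]
r1 m[φ3→L] = [F, T]
r1 m[φ3→H] = [T, F]
r1 m[φ4→R] = [T, T]
r1 m[φ5→R] = [F, T]
r1 m[φ6→E] = [T, T]
r1 m[φ7→L] = [F, T]
r1 m[φ8→S] = [T, T]
r1 m[φ9→Q] = [F, T]
r1 m[P→φ0] = [T, T]
r1 m[L→φ3] = [T, T]
r1 m[L→φ7] = [T, T]
r1 m[E→φ2] = [T, T]
r1 m[E→φ6] = [T, T]
r1 m[S→φ1] = [T, T]
r1 m[S→φ2] = [T, T]
r1 m[S→φ8] = [T, T]
r1 m[R→φ2] = [T, T]
r1 m[R→φ4] = [T, T]
r1 m[R→φ5] = [T, T]
r1 m[Q→φ1] = [T, T]
r1 m[Q→φ9] = [T, T]
r1 m[H→φ0] = [T, T]
r1 m[H→φ1] = [T, T]
r1 m[H→φ3] = [T, T]
r2 m[φ0→P] = [T, F]
r2 m[φ0→H] = [T, T]
r2 m[φ1→S] = [T, T]
r2 m[φ1→Q] = [T, T]
r2 m[φ1→H] = [T, T]
r2 m[φ2→E] = [T, T]
r2 m[φ2→S] = [T, T]
r2 m[φ2→R] = [T, T]
r2 m[φ3→L] = [F, T]
r2 m[φ3→H] = [T, F]
r2 m[φ4→R] = [T, T]
r2 m[φ5→R] = [F, T]
r2 m[φ6→E] = [T, T]
r2 m[φ7→L] = [F, T]
r2 m[φ8→S] = [T, T]
r2 m[φ9→Q] = [F, T]
r2 m[P→φ0] = [T, T]
r2 m[L→φ3] = [F, T]
r2 m[L→φ7] = [F, T]
r2 m[E→φ2] = [T, T]
r2 m[E→φ6] = [T, T]
r2 m[S→φ1] = [T, T]
r2 m[S→φ2] = [T, T]
r2 m[S→φ8] = [T, T]
r2 m[R→φ2] = [F, T]
r2 m[R→φ4] = [F, T]
r2 m[R→φ5] = [T, T]
r2 m[Q→φ1] = [F, T]
r2 m[Q→φ9] = [T, T]
r2 m[H→φ0] = [T, F]
r2 m[H→φ1] = [T, F]
r2 m[H→φ3] = [T, T]
r3 m[φ0→P] = [T, F]
r3 m[φ0→H] = [T, T]
r3 m[φ1→S] = [T, F]
r3 m[φ1→Q] = [T, T]
r3 m[φ1→H] = [T, T]
r3 m[φ2→E] = [T, F]
r3 m[φ2→S] = [T, F]
r3 m[φ2→R] = [T, T]
r3 m[φ3→L] = [F, T]
r3 m[φ3→H] = [T, F]
r3 m[φ4→R] = [T, T]
r3 m[φ5→R] = [F, T]
r3 m[φ6→E] = [T, T]
r3 m[φ7→L] = [F, T]
r3 m[φ8→S] = [T, T]
r3 m[φ9→Q] = [F, T]
r3 m[P→φ0] = [T, T]
r3 m[L→φ3] = [F, T]
r3 m[L→φ7] = [F, T]
r3 m[E→φ2] = [T, T]
r3 m[E→φ6] = [T, T]
r3 m[S→φ1] = [T, T]
r3 m[S→φ2] = [T, T]
r3 m[S→φ8] = [T, T]
r3 m[R→φ2] = [F, T]
r3 m[R→φ4] = [F, T]
r3 m[R→φ5] = [T, T]
r3 m[Q→φ1] = [F, T]
r3 m[Q→φ9] = [T, T]
r3 m[H→φ0] = [T, F]
r3 m[H→φ1] = [T, F]
r3 m[H→φ3] = [T, T]
r4 m[φ0→P] = [T, F]
r4 m[φ0→H] = [T, T]
r4 m[φ1→S] = [T, F]
r4 m[φ1→Q] = [T, T]
r4 m[φ1→H] = [T, T]
r4 m[φ2→E] = [T, F]
r4 m[φ2→S] = [T, F]
r4 m[φ2→R] = [T, T]
r4 m[φ3→L] = [F, T]
r4 m[φ3→H] = [T, F]
r4 m[φ4→R] = [T, T]
r4 m[φ5→R] = [F, T]
r4 m[φ6→E] = [T, T]
r4 m[φ7→L] = [F, T]
r4 m[φ8→S] = [T, T]
r4 m[φ9→Q] = [F, T]
r4 m[P→φ0] = [T, T]
r4 m[L→φ3] = [F, T]
r4 m[L→φ7] = [F, T]
r4 m[E→φ2] = [T, T]
r4 m[E→φ6] = [T, F]
r4 m[S→φ1] = [T, F]
r4 m[S→φ2] = [T, F]
r4 m[S→φ8] = [T, F]
r4 m[R→φ2] = [F, T]
r4 m[R→φ4] = [F, T]
r4 m[R→φ5] = [T, T]
r4 m[Q→φ1] = [F, T]
r4 m[Q→φ9] = [T, T]
r4 m[H→φ0] = [T, F]
r4 m[H→φ1] = [T, F]
r4 m[H→φ3] = [T, T]
r5 m[φ0→P] = [T, F]
r5 m[φ0→H] = [T, T]
r5 m[φ1→S] = [T, F]
r5 m[φ1→Q] = [T, T]
r5 m[φ1→H] = [T, T]
r5 m[φ2→E] = [T, F]
r5 m[φ2→S] = [T, F]
r5 m[φ2→R] = [T, T]
r5 m[φ3→L] = [F, T]
r5 m[φ3→H] = [T, F]
r5 m[φ4→R] = [T, T]
r5 m[φ5→R] = [F, T]
r5 m[φ6→E] = [T, T]
r5 m[φ7→L] = [F, T]
r5 m[φ8→S] = [T, T]
r5 m[φ9→Q] = [F, T]
r5 m[P→φ0] = [T, T]
r5 m[L→φ3] = [F, T]
r5 m[L→φ7] = [F, T]
r5 m[E→φ2] = [T, T]
r5 m[E→φ6] = [T, F]
r5 m[S→φ1] = [T, F]
r5 m[S→φ2] = [T, F]
r5 m[S→φ8] = [T, F]
r5 m[R→φ2] = [F, T]
r5 m[R→φ4] = [F, T]
r5 m[R→φ5] = [T, T]
r5 m[Q→φ1] = [F, T]
r5 m[Q→φ9] = [T, T]
r5 m[H→φ0] = [T, F]
r5 m[H→φ1] = [T, F]
r5 m[H→φ3] = [T, T]
fixed point reached at round 5
b[E] = ⊗ incoming = [T, F]

b[E] = [T, F]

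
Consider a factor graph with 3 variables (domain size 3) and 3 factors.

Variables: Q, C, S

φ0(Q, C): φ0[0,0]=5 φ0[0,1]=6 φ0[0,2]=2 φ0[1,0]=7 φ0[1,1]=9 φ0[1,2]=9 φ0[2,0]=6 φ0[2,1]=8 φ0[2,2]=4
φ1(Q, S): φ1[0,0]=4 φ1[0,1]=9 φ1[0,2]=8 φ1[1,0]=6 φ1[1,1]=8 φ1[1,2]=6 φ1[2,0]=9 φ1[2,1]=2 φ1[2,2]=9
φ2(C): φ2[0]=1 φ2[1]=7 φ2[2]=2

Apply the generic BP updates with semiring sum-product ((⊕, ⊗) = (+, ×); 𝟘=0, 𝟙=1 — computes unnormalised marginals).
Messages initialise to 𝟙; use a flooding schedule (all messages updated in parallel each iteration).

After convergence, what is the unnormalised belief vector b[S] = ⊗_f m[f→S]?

init: all messages = 𝟙 over 3 values
r1 m[φ0→Q] = [13, 25, 18]
r1 m[φ0→C] = [18, 23, 15]
r1 m[φ1→Q] = [21, 20, 20]
r1 m[φ1→S] = [19, 19, 23]
r1 m[φ2→C] = [1, 7, 2]
r1 m[Q→φ0] = [1, 1, 1]
r1 m[Q→φ1] = [1, 1, 1]
r1 m[C→φ0] = [1, 1, 1]
r1 m[C→φ2] = [1, 1, 1]
r1 m[S→φ1] = [1, 1, 1]
r2 m[φ0→Q] = [13, 25, 18]
r2 m[φ0→C] = [18, 23, 15]
r2 m[φ1→Q] = [21, 20, 20]
r2 m[φ1→S] = [19, 19, 23]
r2 m[φ2→C] = [1, 7, 2]
r2 m[Q→φ0] = [21, 20, 20]
r2 m[Q→φ1] = [13, 25, 18]
r2 m[C→φ0] = [1, 7, 2]
r2 m[C→φ2] = [18, 23, 15]
r2 m[S→φ1] = [1, 1, 1]
r3 m[φ0→Q] = [51, 88, 70]
r3 m[φ0→C] = [365, 466, 302]
r3 m[φ1→Q] = [21, 20, 20]
r3 m[φ1→S] = [364, 353, 416]
r3 m[φ2→C] = [1, 7, 2]
r3 m[Q→φ0] = [21, 20, 20]
r3 m[Q→φ1] = [13, 25, 18]
r3 m[C→φ0] = [1, 7, 2]
r3 m[C→φ2] = [18, 23, 15]
r3 m[S→φ1] = [1, 1, 1]
r4 m[φ0→Q] = [51, 88, 70]
r4 m[φ0→C] = [365, 466, 302]
r4 m[φ1→Q] = [21, 20, 20]
r4 m[φ1→S] = [364, 353, 416]
r4 m[φ2→C] = [1, 7, 2]
r4 m[Q→φ0] = [21, 20, 20]
r4 m[Q→φ1] = [51, 88, 70]
r4 m[C→φ0] = [1, 7, 2]
r4 m[C→φ2] = [365, 466, 302]
r4 m[S→φ1] = [1, 1, 1]
r5 m[φ0→Q] = [51, 88, 70]
r5 m[φ0→C] = [365, 466, 302]
r5 m[φ1→Q] = [21, 20, 20]
r5 m[φ1→S] = [1362, 1303, 1566]
r5 m[φ2→C] = [1, 7, 2]
r5 m[Q→φ0] = [21, 20, 20]
r5 m[Q→φ1] = [51, 88, 70]
r5 m[C→φ0] = [1, 7, 2]
r5 m[C→φ2] = [365, 466, 302]
r5 m[S→φ1] = [1, 1, 1]
r6 m[φ0→Q] = [51, 88, 70]
r6 m[φ0→C] = [365, 466, 302]
r6 m[φ1→Q] = [21, 20, 20]
r6 m[φ1→S] = [1362, 1303, 1566]
r6 m[φ2→C] = [1, 7, 2]
r6 m[Q→φ0] = [21, 20, 20]
r6 m[Q→φ1] = [51, 88, 70]
r6 m[C→φ0] = [1, 7, 2]
r6 m[C→φ2] = [365, 466, 302]
r6 m[S→φ1] = [1, 1, 1]
fixed point reached at round 6
b[S] = ⊗ incoming = [1362, 1303, 1566]

b[S] = [1362, 1303, 1566]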